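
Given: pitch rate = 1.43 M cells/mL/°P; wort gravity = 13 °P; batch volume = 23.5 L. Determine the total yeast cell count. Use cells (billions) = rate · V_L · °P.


cells = 1.43 · 23.5 · 13

436.8650 billion cells


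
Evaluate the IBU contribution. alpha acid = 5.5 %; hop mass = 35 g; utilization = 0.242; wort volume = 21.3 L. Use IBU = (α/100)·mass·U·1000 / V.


IBU = (5.5/100)·35·0.242·1000 / 21.3

21.8709 IBU


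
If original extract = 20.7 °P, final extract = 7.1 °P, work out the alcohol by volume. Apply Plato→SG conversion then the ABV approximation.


SG = 259/(259 − P);  ABV = (OG − FG)·131.25
OG = 259/(259 − 20.7) = 1.0869
FG = 259/(259 − 7.1) = 1.0282
ABV = (1.0869 − 1.0282)·131.25

7.7017 % ABV


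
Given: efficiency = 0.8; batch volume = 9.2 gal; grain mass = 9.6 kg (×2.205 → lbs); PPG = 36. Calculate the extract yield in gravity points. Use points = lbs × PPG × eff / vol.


lbs = 9.6 × 2.205 = 21.1680
points = 21.1680 × 36 × 0.8 / 9.2

66.2650 points


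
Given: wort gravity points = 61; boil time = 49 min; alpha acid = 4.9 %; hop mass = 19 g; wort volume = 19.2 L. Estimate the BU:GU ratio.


U = 1.65·0.000125^(GP/1000)·(1−e^(−0.04t))/4.15;  IBU = (α/100)·m·U·1000/V;  BU:GU = IBU/GP
U = 1.65·0.000125^(61/1000)·(1−e^(−0.04·49))/4.15 = 0.1974
IBU = (4.9/100)·19·0.1974·1000/19.2 = 9.5733
BU:GU = 9.5733/61

0.1569


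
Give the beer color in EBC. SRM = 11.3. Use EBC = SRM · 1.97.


EBC = 11.3 · 1.97

22.2610 EBC


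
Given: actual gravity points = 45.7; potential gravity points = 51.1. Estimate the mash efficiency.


efficiency = actual / potential × 100
efficiency = 45.7 / 51.1 × 100

89.4325 %


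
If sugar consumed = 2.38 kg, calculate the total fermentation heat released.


Q = m_sugar · 590 kJ/kg
Q = 2.38 · 590

1404.2000 kJ


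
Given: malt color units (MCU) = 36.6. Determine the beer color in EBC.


SRM = 1.4922·MCU^0.6859;  EBC = SRM·1.97
SRM = 1.4922·36.6^0.6859 = 17.6286
EBC = 17.6286·1.97

34.7284 EBC


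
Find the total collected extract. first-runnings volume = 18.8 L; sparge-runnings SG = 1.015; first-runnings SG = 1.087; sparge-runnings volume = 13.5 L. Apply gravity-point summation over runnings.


total = Σ (SG_i − 1)·1000·V_i
first = (1.087 − 1)·1000·18.8 = 1635.6000
sparge = (1.015 − 1)·1000·13.5 = 202.5000
total = 1635.6000 + 202.5000

1838.1000 gravity·L


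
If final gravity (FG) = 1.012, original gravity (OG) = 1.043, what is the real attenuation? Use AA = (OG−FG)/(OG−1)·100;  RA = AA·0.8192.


AA = (1.043 − 1.012)/(1.043 − 1)·100 = 72.0930
RA = 72.0930·0.8192

59.0586 %


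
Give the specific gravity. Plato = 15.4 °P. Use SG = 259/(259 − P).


SG = 259/(259 − 15.4)

1.0632


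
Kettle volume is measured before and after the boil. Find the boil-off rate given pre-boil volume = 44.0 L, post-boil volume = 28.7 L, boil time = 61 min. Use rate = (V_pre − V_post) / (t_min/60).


rate = (44.0 − 28.7) / (61/60)

15.0492 L/hr


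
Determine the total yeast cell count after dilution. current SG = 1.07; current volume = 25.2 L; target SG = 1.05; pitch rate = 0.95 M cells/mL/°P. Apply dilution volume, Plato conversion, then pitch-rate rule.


V_w = V·((SG_c−1)/(SG_t−1)−1);  °P = 259 − 259/SG_t;  cells = rate·(V+V_w)·°P
V_w = 25.2·((1.07−1)/(1.05−1)−1) = 10.0800
V_final = 25.2 + 10.0800 = 35.2800
°P = 259 − 259/1.05 = 12.3333
cells = 0.95·35.2800·12.3333

413.3640 billion cells


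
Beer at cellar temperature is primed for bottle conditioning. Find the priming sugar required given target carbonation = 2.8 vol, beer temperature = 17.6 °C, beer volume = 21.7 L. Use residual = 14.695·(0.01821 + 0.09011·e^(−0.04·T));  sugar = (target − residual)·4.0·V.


residual = 14.695·(0.01821 + 0.09011·e^(−0.04·17.6)) = 0.9225
sugar = (2.8 − 0.9225)·4.0·21.7

162.9642 g


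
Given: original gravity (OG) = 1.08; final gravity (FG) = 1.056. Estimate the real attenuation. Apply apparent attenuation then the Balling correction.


AA = (OG−FG)/(OG−1)·100;  RA = AA·0.8192
AA = (1.08 − 1.056)/(1.08 − 1)·100 = 30.0000
RA = 30.0000·0.8192

24.5760 %


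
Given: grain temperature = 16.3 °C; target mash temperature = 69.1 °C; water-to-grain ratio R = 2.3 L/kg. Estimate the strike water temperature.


T_strike = (0.41/R)·(T_mash − T_grain) + T_mash
T_strike = (0.41/2.3)·(69.1 − 16.3) + 69.1

78.5122 °C


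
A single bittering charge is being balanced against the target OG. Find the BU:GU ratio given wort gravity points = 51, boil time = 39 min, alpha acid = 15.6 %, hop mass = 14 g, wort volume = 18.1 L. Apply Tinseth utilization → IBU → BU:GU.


U = 1.65·0.000125^(GP/1000)·(1−e^(−0.04t))/4.15;  IBU = (α/100)·m·U·1000/V;  BU:GU = IBU/GP
U = 1.65·0.000125^(51/1000)·(1−e^(−0.04·39))/4.15 = 0.1986
IBU = (15.6/100)·14·0.1986·1000/18.1 = 23.9610
BU:GU = 23.9610/51

0.4698


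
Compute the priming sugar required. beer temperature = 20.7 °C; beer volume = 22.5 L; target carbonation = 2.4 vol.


residual = 14.695·(0.01821 + 0.09011·e^(−0.04·T));  sugar = (target − residual)·4.0·V
residual = 14.695·(0.01821 + 0.09011·e^(−0.04·20.7)) = 0.8462
sugar = (2.4 − 0.8462)·4.0·22.5

139.8462 g


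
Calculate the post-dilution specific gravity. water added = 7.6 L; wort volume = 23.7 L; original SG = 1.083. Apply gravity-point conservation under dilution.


SG_new = 1 + (SG_old − 1)·V_old/(V_old + V_water)
pts = (1.083 − 1)·1000·23.7/(23.7 + 7.6) = 62.8466
SG_new = 1 + 62.8466/1000

1.0628


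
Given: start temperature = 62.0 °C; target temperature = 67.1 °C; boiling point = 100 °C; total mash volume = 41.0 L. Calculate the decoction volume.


V_dec = V_total·(T_target − T_start)/(T_boil − T_start)
V_dec = 41.0·(67.1 − 62.0)/(100 − 62.0)

5.5026 L


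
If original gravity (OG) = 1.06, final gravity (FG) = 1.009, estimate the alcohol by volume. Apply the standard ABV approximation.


ABV = (OG − FG) · 131.25
ABV = (1.06 − 1.009) · 131.25

6.6938 % ABV


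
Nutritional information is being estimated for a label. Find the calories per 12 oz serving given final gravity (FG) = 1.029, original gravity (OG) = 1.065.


ABW = (OG−FG)·131.25·0.79/FG;  °P = 259 − 259/SG (for OG→OE and FG→AE);  RE = 0.1808·OE + 0.8192·AE;  Cal = (6.9·ABW + 4·(RE−0.1))·FG·3.55
ABW = (1.065 − 1.029)·131.25·0.79/1.029 = 3.6276
OE = 259 − 259/1.065 = 15.8075 °P
AE = 259 − 259/1.029 = 7.2993 °P
RE = 0.1808·15.8075 + 0.8192·7.2993 = 8.8376 °P
Cal = (6.9·3.6276 + 4·(8.8376−0.1))·1.029·3.55

219.1058 kcal


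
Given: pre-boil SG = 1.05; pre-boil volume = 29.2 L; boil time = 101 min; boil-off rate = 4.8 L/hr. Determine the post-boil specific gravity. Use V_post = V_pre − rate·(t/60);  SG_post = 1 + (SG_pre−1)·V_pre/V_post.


V_post = 29.2 − 4.8·(101/60) = 21.1200
SG_post = 1 + (1.05 − 1)·29.2/21.1200

1.0691


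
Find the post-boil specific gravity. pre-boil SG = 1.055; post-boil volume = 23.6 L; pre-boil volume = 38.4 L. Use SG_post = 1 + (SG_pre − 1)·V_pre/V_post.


pts_pre = (1.055 − 1)·1000 = 55.0000
pts_post = 55.0000·38.4/23.6 = 89.4915
SG_post = 1 + 89.4915/1000

1.0895


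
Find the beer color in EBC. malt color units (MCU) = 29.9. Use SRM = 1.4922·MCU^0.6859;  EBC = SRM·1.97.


SRM = 1.4922·29.9^0.6859 = 15.3458
EBC = 15.3458·1.97

30.2313 EBC


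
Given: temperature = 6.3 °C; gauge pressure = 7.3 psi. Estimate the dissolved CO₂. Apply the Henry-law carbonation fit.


vols = (P + 14.695)·(0.01821 + 0.09011·e^(−0.04·T))
vols = (7.3 + 14.695)·(0.01821 + 0.09011·e^(−0.04·6.3))

1.9410 volumes


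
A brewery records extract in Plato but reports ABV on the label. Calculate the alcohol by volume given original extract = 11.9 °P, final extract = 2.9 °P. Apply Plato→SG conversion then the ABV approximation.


SG = 259/(259 − P);  ABV = (OG − FG)·131.25
OG = 259/(259 − 11.9) = 1.0482
FG = 259/(259 − 2.9) = 1.0113
ABV = (1.0482 − 1.0113)·131.25

4.8346 % ABV


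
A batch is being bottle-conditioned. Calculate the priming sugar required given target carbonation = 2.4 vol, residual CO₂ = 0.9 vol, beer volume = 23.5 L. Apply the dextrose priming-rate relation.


sugar = (target − residual)·4.0·V
sugar = (2.4 − 0.9)·4.0·23.5

141.0000 g


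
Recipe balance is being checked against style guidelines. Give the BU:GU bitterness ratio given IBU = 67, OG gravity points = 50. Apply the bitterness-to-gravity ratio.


BU:GU = IBU / OG_points
BU:GU = 67 / 50

1.3400


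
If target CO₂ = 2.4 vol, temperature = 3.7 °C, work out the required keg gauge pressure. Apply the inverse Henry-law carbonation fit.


psi = vols/(0.01821 + 0.09011·e^(−0.04·T)) − 14.695
psi = 2.4/(0.01821 + 0.09011·e^(−0.04·3.7)) − 14.695

10.3249 psi


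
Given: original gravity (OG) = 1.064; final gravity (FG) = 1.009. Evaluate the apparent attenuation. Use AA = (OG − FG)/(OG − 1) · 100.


AA = (1.064 − 1.009)/(1.064 − 1) · 100

85.9375 %


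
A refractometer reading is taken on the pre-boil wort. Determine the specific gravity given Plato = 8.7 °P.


SG = 259/(259 − P)
SG = 259/(259 − 8.7)

1.0348


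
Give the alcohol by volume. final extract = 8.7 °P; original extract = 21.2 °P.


SG = 259/(259 − P);  ABV = (OG − FG)·131.25
OG = 259/(259 − 21.2) = 1.0892
FG = 259/(259 − 8.7) = 1.0348
ABV = (1.0892 − 1.0348)·131.25

7.1390 % ABV


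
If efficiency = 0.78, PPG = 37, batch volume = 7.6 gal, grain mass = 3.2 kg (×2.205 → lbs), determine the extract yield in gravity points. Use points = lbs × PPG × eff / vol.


lbs = 3.2 × 2.205 = 7.0560
points = 7.0560 × 37 × 0.78 / 7.6

26.7942 points


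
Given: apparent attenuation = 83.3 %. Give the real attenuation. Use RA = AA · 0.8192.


RA = 83.3 · 0.8192

68.2394 %


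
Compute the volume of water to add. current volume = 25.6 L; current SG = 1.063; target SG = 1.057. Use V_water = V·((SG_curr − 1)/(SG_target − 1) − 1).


V_water = 25.6·((1.063 − 1)/(1.057 − 1) − 1)

2.6947 L


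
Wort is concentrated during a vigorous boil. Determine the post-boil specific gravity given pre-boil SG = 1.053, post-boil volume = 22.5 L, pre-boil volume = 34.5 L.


SG_post = 1 + (SG_pre − 1)·V_pre/V_post
pts_pre = (1.053 − 1)·1000 = 53.0000
pts_post = 53.0000·34.5/22.5 = 81.2667
SG_post = 1 + 81.2667/1000

1.0813


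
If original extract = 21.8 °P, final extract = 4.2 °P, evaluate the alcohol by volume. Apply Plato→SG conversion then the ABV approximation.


SG = 259/(259 − P);  ABV = (OG − FG)·131.25
OG = 259/(259 − 21.8) = 1.0919
FG = 259/(259 − 4.2) = 1.0165
ABV = (1.0919 − 1.0165)·131.25

9.8991 % ABV


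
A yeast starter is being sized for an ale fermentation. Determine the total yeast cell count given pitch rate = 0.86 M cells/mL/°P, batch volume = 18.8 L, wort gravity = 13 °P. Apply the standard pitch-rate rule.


cells (billions) = rate · V_L · °P
cells = 0.86 · 18.8 · 13

210.1840 billion cells


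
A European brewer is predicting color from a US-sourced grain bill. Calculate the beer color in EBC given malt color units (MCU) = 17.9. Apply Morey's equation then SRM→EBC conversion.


SRM = 1.4922·MCU^0.6859;  EBC = SRM·1.97
SRM = 1.4922·17.9^0.6859 = 10.7934
EBC = 10.7934·1.97

21.2630 EBC


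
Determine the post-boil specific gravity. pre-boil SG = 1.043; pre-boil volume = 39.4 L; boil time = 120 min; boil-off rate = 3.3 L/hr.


V_post = V_pre − rate·(t/60);  SG_post = 1 + (SG_pre−1)·V_pre/V_post
V_post = 39.4 − 3.3·(120/60) = 32.8000
SG_post = 1 + (1.043 − 1)·39.4/32.8000

1.0517


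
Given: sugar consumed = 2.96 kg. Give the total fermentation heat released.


Q = m_sugar · 590 kJ/kg
Q = 2.96 · 590

1746.4000 kJ


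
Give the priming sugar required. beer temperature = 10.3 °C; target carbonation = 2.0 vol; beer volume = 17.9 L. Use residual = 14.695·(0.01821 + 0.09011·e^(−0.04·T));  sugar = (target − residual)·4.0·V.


residual = 14.695·(0.01821 + 0.09011·e^(−0.04·10.3)) = 1.1446
sugar = (2.0 − 1.1446)·4.0·17.9

61.2450 g


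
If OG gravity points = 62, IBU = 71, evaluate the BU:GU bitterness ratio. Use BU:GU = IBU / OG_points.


BU:GU = 71 / 62

1.1452


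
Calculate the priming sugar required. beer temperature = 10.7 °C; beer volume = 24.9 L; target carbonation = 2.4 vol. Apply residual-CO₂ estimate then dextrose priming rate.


residual = 14.695·(0.01821 + 0.09011·e^(−0.04·T));  sugar = (target − residual)·4.0·V
residual = 14.695·(0.01821 + 0.09011·e^(−0.04·10.7)) = 1.1307
sugar = (2.4 − 1.1307)·4.0·24.9

126.4220 g


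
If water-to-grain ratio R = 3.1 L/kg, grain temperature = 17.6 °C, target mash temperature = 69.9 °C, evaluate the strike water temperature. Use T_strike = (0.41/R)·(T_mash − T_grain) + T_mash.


T_strike = (0.41/3.1)·(69.9 − 17.6) + 69.9

76.8171 °C


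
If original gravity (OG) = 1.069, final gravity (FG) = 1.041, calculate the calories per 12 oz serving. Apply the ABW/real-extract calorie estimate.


ABW = (OG−FG)·131.25·0.79/FG;  °P = 259 − 259/SG (for OG→OE and FG→AE);  RE = 0.1808·OE + 0.8192·AE;  Cal = (6.9·ABW + 4·(RE−0.1))·FG·3.55
ABW = (1.069 − 1.041)·131.25·0.79/1.041 = 2.7889
OE = 259 − 259/1.069 = 16.7175 °P
AE = 259 − 259/1.041 = 10.2008 °P
RE = 0.1808·16.7175 + 0.8192·10.2008 = 11.3790 °P
Cal = (6.9·2.7889 + 4·(11.3790−0.1))·1.041·3.55

237.8434 kcal


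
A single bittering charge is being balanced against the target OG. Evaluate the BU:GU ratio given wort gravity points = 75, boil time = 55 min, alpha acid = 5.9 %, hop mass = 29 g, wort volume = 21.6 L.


U = 1.65·0.000125^(GP/1000)·(1−e^(−0.04t))/4.15;  IBU = (α/100)·m·U·1000/V;  BU:GU = IBU/GP
U = 1.65·0.000125^(75/1000)·(1−e^(−0.04·55))/4.15 = 0.1802
IBU = (5.9/100)·29·0.1802·1000/21.6 = 14.2724
BU:GU = 14.2724/75

0.1903


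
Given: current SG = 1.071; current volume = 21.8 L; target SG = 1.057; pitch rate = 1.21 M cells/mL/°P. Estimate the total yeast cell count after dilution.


V_w = V·((SG_c−1)/(SG_t−1)−1);  °P = 259 − 259/SG_t;  cells = rate·(V+V_w)·°P
V_w = 21.8·((1.071−1)/(1.057−1)−1) = 5.3544
V_final = 21.8 + 5.3544 = 27.1544
°P = 259 − 259/1.057 = 13.9669
cells = 1.21·27.1544·13.9669

458.9073 billion cells


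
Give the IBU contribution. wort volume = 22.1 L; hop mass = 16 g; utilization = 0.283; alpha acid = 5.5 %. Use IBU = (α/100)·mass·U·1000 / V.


IBU = (5.5/100)·16·0.283·1000 / 22.1

11.2688 IBU


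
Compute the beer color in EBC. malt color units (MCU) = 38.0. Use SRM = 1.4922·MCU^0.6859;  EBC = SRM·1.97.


SRM = 1.4922·38.0^0.6859 = 18.0884
EBC = 18.0884·1.97

35.6342 EBC


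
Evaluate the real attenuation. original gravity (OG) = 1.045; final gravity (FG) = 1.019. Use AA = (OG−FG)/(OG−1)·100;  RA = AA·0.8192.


AA = (1.045 − 1.019)/(1.045 − 1)·100 = 57.7778
RA = 57.7778·0.8192

47.3316 %


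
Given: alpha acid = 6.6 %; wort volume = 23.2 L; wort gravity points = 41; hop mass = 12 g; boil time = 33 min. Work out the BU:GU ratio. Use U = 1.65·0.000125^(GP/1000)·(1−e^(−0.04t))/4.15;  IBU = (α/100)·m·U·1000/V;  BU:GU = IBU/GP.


U = 1.65·0.000125^(41/1000)·(1−e^(−0.04·33))/4.15 = 0.2016
IBU = (6.6/100)·12·0.2016·1000/23.2 = 6.8813
BU:GU = 6.8813/41

0.1678


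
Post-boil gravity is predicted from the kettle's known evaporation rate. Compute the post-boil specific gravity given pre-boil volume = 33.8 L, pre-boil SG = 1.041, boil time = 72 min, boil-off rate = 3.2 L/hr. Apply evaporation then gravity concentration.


V_post = V_pre − rate·(t/60);  SG_post = 1 + (SG_pre−1)·V_pre/V_post
V_post = 33.8 − 3.2·(72/60) = 29.9600
SG_post = 1 + (1.041 − 1)·33.8/29.9600

1.0463


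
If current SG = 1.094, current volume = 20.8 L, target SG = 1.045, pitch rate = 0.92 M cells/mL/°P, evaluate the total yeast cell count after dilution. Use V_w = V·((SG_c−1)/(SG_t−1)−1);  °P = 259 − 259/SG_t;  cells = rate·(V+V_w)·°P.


V_w = 20.8·((1.094−1)/(1.045−1)−1) = 22.6489
V_final = 20.8 + 22.6489 = 43.4489
°P = 259 − 259/1.045 = 11.1531
cells = 0.92·43.4489·11.1531

445.8230 billion cells


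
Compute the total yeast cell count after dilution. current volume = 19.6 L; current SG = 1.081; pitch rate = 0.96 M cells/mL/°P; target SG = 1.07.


V_w = V·((SG_c−1)/(SG_t−1)−1);  °P = 259 − 259/SG_t;  cells = rate·(V+V_w)·°P
V_w = 19.6·((1.081−1)/(1.07−1)−1) = 3.0800
V_final = 19.6 + 3.0800 = 22.6800
°P = 259 − 259/1.07 = 16.9439
cells = 0.96·22.6800·16.9439

368.9167 billion cells


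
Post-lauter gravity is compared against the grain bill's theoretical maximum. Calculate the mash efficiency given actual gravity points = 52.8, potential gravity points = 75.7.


efficiency = actual / potential × 100
efficiency = 52.8 / 75.7 × 100

69.7490 %


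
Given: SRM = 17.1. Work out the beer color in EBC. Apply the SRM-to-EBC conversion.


EBC = SRM · 1.97
EBC = 17.1 · 1.97

33.6870 EBC


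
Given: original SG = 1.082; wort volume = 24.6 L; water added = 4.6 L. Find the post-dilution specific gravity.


SG_new = 1 + (SG_old − 1)·V_old/(V_old + V_water)
pts = (1.082 − 1)·1000·24.6/(24.6 + 4.6) = 69.0822
SG_new = 1 + 69.0822/1000

1.0691


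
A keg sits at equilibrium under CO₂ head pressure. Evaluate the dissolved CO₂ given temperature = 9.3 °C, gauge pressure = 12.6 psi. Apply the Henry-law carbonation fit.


vols = (P + 14.695)·(0.01821 + 0.09011·e^(−0.04·T))
vols = (12.6 + 14.695)·(0.01821 + 0.09011·e^(−0.04·9.3))

2.1925 volumes


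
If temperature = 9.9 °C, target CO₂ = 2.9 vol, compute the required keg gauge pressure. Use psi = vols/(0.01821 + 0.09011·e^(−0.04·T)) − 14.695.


psi = 2.9/(0.01821 + 0.09011·e^(−0.04·9.9)) − 14.695

22.0815 psi


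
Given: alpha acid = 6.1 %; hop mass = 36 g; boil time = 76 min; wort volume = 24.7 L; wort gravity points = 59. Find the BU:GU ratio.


U = 1.65·0.000125^(GP/1000)·(1−e^(−0.04t))/4.15;  IBU = (α/100)·m·U·1000/V;  BU:GU = IBU/GP
U = 1.65·0.000125^(59/1000)·(1−e^(−0.04·76))/4.15 = 0.2228
IBU = (6.1/100)·36·0.2228·1000/24.7 = 19.8062
BU:GU = 19.8062/59

0.3357


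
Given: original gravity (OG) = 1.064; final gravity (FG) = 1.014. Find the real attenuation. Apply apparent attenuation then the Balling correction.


AA = (OG−FG)/(OG−1)·100;  RA = AA·0.8192
AA = (1.064 − 1.014)/(1.064 − 1)·100 = 78.1250
RA = 78.1250·0.8192

64.0000 %


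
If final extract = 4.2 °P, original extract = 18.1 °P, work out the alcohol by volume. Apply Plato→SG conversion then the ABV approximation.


SG = 259/(259 − P);  ABV = (OG − FG)·131.25
OG = 259/(259 − 18.1) = 1.0751
FG = 259/(259 − 4.2) = 1.0165
ABV = (1.0751 − 1.0165)·131.25

7.6980 % ABV


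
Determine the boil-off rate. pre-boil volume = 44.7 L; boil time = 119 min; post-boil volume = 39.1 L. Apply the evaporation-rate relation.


rate = (V_pre − V_post) / (t_min/60)
rate = (44.7 − 39.1) / (119/60)

2.8235 L/hr


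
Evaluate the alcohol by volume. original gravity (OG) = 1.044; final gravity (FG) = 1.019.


ABV = (OG − FG) · 131.25
ABV = (1.044 − 1.019) · 131.25

3.2813 % ABV


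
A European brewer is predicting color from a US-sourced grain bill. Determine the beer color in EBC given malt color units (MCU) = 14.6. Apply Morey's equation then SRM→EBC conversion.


SRM = 1.4922·MCU^0.6859;  EBC = SRM·1.97
SRM = 1.4922·14.6^0.6859 = 9.3855
EBC = 9.3855·1.97

18.4894 EBC


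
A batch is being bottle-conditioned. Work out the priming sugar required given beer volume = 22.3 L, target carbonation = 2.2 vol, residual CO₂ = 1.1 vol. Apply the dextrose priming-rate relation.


sugar = (target − residual)·4.0·V
sugar = (2.2 − 1.1)·4.0·22.3

98.1200 g


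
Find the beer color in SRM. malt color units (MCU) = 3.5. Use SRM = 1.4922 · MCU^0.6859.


SRM = 1.4922 · 3.5^0.6859

3.5237 SRM


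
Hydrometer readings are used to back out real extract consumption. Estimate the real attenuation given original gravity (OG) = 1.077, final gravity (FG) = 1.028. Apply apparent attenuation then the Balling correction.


AA = (OG−FG)/(OG−1)·100;  RA = AA·0.8192
AA = (1.077 − 1.028)/(1.077 − 1)·100 = 63.6364
RA = 63.6364·0.8192

52.1309 %


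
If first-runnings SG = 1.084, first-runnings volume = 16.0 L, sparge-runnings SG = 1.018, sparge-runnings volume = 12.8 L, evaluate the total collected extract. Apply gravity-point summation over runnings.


total = Σ (SG_i − 1)·1000·V_i
first = (1.084 − 1)·1000·16.0 = 1344.0000
sparge = (1.018 − 1)·1000·12.8 = 230.4000
total = 1344.0000 + 230.4000

1574.4000 gravity·L


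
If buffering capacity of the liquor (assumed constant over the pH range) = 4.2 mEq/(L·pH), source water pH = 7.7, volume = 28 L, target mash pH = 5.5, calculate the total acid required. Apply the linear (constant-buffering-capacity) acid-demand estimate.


acid = buffering capacity · (pH_source − pH_target) · V
acid = 4.2 · (7.7 − 5.5) · 28

258.7200 mEq


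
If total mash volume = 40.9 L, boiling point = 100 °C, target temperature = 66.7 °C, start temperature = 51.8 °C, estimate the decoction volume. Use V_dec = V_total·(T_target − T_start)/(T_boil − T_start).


V_dec = 40.9·(66.7 − 51.8)/(100 − 51.8)

12.6434 L


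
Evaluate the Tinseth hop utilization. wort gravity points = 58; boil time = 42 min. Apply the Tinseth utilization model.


U = 1.65·0.000125^(GP/1000) · (1 − e^(−0.04·t))/4.15
bigness = 1.65·0.000125^(58/1000) = 0.9797
boil_factor = (1 − e^(−0.04·42))/4.15 = 0.1961
U = 0.9797 · 0.1961

0.1921


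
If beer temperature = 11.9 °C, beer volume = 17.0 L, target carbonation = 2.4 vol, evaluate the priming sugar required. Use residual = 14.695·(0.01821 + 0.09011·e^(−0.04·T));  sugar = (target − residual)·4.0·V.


residual = 14.695·(0.01821 + 0.09011·e^(−0.04·11.9)) = 1.0903
sugar = (2.4 − 1.0903)·4.0·17.0

89.0628 g


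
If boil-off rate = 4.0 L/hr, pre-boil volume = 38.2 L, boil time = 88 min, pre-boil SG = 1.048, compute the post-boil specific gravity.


V_post = V_pre − rate·(t/60);  SG_post = 1 + (SG_pre−1)·V_pre/V_post
V_post = 38.2 − 4.0·(88/60) = 32.3333
SG_post = 1 + (1.048 − 1)·38.2/32.3333

1.0567


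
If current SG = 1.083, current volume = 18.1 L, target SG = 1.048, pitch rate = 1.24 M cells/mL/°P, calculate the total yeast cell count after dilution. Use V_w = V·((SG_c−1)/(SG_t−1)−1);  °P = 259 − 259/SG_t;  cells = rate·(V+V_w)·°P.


V_w = 18.1·((1.083−1)/(1.048−1)−1) = 13.1979
V_final = 18.1 + 13.1979 = 31.2979
°P = 259 − 259/1.048 = 11.8626
cells = 1.24·31.2979·11.8626

460.3804 billion cells


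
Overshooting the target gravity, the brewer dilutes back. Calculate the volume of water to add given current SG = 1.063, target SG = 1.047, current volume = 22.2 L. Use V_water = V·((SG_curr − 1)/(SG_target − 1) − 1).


V_water = 22.2·((1.063 − 1)/(1.047 − 1) − 1)

7.5574 L


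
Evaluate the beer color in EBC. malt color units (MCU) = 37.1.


SRM = 1.4922·MCU^0.6859;  EBC = SRM·1.97
SRM = 1.4922·37.1^0.6859 = 17.7935
EBC = 17.7935·1.97

35.0531 EBC


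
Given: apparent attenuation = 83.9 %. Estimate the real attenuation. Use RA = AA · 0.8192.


RA = 83.9 · 0.8192

68.7309 %


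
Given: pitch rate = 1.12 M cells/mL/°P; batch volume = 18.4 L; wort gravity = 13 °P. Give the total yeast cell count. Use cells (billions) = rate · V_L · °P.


cells = 1.12 · 18.4 · 13

267.9040 billion cells


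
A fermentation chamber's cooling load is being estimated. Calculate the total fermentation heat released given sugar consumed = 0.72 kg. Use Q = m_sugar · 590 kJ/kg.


Q = 0.72 · 590

424.8000 kJ


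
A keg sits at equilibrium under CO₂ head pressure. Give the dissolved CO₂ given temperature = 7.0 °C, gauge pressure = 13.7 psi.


vols = (P + 14.695)·(0.01821 + 0.09011·e^(−0.04·T))
vols = (13.7 + 14.695)·(0.01821 + 0.09011·e^(−0.04·7.0))

2.4509 volumes


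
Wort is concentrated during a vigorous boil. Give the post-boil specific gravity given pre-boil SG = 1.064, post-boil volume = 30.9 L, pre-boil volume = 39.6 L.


SG_post = 1 + (SG_pre − 1)·V_pre/V_post
pts_pre = (1.064 − 1)·1000 = 64.0000
pts_post = 64.0000·39.6/30.9 = 82.0194
SG_post = 1 + 82.0194/1000

1.0820


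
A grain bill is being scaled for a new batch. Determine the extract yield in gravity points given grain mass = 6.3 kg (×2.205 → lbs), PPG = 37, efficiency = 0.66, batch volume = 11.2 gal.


points = lbs × PPG × eff / vol
lbs = 6.3 × 2.205 = 13.8915
points = 13.8915 × 37 × 0.66 / 11.2

30.2884 points


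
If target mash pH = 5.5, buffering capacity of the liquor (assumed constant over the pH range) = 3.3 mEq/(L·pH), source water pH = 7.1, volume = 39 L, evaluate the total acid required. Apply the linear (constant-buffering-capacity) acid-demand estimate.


acid = buffering capacity · (pH_source − pH_target) · V
acid = 3.3 · (7.1 − 5.5) · 39

205.9200 mEq


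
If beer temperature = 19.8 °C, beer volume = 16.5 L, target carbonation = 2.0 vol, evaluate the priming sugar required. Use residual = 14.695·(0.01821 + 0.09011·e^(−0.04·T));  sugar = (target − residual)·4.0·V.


residual = 14.695·(0.01821 + 0.09011·e^(−0.04·19.8)) = 0.8674
sugar = (2.0 − 0.8674)·4.0·16.5

74.7542 g


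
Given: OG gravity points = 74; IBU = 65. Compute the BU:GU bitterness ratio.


BU:GU = IBU / OG_points
BU:GU = 65 / 74

0.8784


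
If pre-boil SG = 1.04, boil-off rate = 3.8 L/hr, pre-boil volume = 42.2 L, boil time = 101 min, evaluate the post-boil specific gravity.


V_post = V_pre − rate·(t/60);  SG_post = 1 + (SG_pre−1)·V_pre/V_post
V_post = 42.2 − 3.8·(101/60) = 35.8033
SG_post = 1 + (1.04 − 1)·42.2/35.8033

1.0471


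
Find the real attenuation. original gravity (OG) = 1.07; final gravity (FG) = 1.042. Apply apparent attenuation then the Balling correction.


AA = (OG−FG)/(OG−1)·100;  RA = AA·0.8192
AA = (1.07 − 1.042)/(1.07 − 1)·100 = 40.0000
RA = 40.0000·0.8192

32.7680 %


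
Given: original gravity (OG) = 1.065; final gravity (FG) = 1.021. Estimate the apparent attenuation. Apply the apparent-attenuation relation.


AA = (OG − FG)/(OG − 1) · 100
AA = (1.065 − 1.021)/(1.065 − 1) · 100

67.6923 %


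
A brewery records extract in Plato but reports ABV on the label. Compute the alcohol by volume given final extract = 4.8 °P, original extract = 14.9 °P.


SG = 259/(259 − P);  ABV = (OG − FG)·131.25
OG = 259/(259 − 14.9) = 1.0610
FG = 259/(259 − 4.8) = 1.0189
ABV = (1.0610 − 1.0189)·131.25

5.5332 % ABV


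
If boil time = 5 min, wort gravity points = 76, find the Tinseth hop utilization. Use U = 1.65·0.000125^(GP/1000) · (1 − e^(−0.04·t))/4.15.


bigness = 1.65·0.000125^(76/1000) = 0.8334
boil_factor = (1 − e^(−0.04·5))/4.15 = 0.0437
U = 0.8334 · 0.0437

0.0364


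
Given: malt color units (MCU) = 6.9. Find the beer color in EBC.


SRM = 1.4922·MCU^0.6859;  EBC = SRM·1.97
SRM = 1.4922·6.9^0.6859 = 5.6130
EBC = 5.6130·1.97

11.0576 EBC


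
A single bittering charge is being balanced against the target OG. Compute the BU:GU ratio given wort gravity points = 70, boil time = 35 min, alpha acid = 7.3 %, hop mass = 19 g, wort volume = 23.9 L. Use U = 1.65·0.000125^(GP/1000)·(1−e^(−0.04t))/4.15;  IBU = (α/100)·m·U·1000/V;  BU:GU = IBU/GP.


U = 1.65·0.000125^(70/1000)·(1−e^(−0.04·35))/4.15 = 0.1597
IBU = (7.3/100)·19·0.1597·1000/23.9 = 9.2667
BU:GU = 9.2667/70

0.1324


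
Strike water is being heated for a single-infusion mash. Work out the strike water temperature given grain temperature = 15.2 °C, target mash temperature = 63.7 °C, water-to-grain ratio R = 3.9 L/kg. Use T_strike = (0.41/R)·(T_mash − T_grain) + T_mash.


T_strike = (0.41/3.9)·(63.7 − 15.2) + 63.7

68.7987 °C


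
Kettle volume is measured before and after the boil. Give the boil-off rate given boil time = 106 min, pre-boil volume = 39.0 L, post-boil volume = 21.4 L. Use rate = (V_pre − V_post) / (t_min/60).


rate = (39.0 − 21.4) / (106/60)

9.9623 L/hr


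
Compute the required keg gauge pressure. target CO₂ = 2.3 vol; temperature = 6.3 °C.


psi = vols/(0.01821 + 0.09011·e^(−0.04·T)) − 14.695
psi = 2.3/(0.01821 + 0.09011·e^(−0.04·6.3)) − 14.695

11.3681 psi


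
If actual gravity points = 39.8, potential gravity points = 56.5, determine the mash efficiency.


efficiency = actual / potential × 100
efficiency = 39.8 / 56.5 × 100

70.4425 %


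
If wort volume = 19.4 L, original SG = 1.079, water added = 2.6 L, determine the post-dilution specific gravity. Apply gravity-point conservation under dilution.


SG_new = 1 + (SG_old − 1)·V_old/(V_old + V_water)
pts = (1.079 − 1)·1000·19.4/(19.4 + 2.6) = 69.6636
SG_new = 1 + 69.6636/1000

1.0697


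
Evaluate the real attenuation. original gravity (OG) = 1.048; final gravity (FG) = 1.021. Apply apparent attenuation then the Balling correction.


AA = (OG−FG)/(OG−1)·100;  RA = AA·0.8192
AA = (1.048 − 1.021)/(1.048 − 1)·100 = 56.2500
RA = 56.2500·0.8192

46.0800 %


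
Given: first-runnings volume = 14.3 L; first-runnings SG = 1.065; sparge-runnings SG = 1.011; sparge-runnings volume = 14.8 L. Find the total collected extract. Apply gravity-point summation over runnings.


total = Σ (SG_i − 1)·1000·V_i
first = (1.065 − 1)·1000·14.3 = 929.5000
sparge = (1.011 − 1)·1000·14.8 = 162.8000
total = 929.5000 + 162.8000

1092.3000 gravity·L


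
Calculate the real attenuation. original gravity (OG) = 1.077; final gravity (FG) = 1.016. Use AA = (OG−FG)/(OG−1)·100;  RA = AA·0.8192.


AA = (1.077 − 1.016)/(1.077 − 1)·100 = 79.2208
RA = 79.2208·0.8192

64.8977 %


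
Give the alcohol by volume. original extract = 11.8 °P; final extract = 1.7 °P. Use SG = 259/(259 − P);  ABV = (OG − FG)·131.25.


OG = 259/(259 − 11.8) = 1.0477
FG = 259/(259 − 1.7) = 1.0066
ABV = (1.0477 − 1.0066)·131.25

5.3980 % ABV


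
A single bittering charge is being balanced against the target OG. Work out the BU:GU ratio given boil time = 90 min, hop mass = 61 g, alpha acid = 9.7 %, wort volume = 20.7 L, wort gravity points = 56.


U = 1.65·0.000125^(GP/1000)·(1−e^(−0.04t))/4.15;  IBU = (α/100)·m·U·1000/V;  BU:GU = IBU/GP
U = 1.65·0.000125^(56/1000)·(1−e^(−0.04·90))/4.15 = 0.2338
IBU = (9.7/100)·61·0.2338·1000/20.7 = 66.8286
BU:GU = 66.8286/56

1.1934


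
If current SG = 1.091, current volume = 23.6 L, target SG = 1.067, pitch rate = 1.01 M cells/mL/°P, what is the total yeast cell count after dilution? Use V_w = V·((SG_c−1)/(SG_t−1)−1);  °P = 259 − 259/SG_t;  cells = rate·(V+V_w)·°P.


V_w = 23.6·((1.091−1)/(1.067−1)−1) = 8.4537
V_final = 23.6 + 8.4537 = 32.0537
°P = 259 − 259/1.067 = 16.2634
cells = 1.01·32.0537·16.2634

526.5142 billion cells


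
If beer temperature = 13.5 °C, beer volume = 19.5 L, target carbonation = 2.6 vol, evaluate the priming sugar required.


residual = 14.695·(0.01821 + 0.09011·e^(−0.04·T));  sugar = (target − residual)·4.0·V
residual = 14.695·(0.01821 + 0.09011·e^(−0.04·13.5)) = 1.0393
sugar = (2.6 − 1.0393)·4.0·19.5

121.7384 g


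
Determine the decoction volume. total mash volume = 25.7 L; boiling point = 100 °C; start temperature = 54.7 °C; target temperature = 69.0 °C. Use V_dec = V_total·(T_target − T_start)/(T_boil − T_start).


V_dec = 25.7·(69.0 − 54.7)/(100 − 54.7)

8.1128 L


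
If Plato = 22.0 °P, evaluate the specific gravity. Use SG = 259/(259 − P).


SG = 259/(259 − 22.0)

1.0928


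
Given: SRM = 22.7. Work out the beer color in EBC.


EBC = SRM · 1.97
EBC = 22.7 · 1.97

44.7190 EBC


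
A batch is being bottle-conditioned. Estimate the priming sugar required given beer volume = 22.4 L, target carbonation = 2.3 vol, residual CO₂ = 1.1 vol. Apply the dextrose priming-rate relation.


sugar = (target − residual)·4.0·V
sugar = (2.3 − 1.1)·4.0·22.4

107.5200 g


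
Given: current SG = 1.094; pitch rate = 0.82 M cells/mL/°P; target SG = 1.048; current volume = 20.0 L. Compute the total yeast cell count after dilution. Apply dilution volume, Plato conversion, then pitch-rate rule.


V_w = V·((SG_c−1)/(SG_t−1)−1);  °P = 259 − 259/SG_t;  cells = rate·(V+V_w)·°P
V_w = 20.0·((1.094−1)/(1.048−1)−1) = 19.1667
V_final = 20.0 + 19.1667 = 39.1667
°P = 259 − 259/1.048 = 11.8626
cells = 0.82·39.1667·11.8626

380.9870 billion cells


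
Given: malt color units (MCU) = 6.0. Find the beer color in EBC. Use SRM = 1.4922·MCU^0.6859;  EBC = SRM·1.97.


SRM = 1.4922·6.0^0.6859 = 5.0999
EBC = 5.0999·1.97

10.0468 EBC


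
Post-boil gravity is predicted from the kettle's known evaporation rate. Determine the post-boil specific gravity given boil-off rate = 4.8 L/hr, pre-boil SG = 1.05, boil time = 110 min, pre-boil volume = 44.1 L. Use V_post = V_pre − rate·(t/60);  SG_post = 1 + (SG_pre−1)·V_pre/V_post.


V_post = 44.1 − 4.8·(110/60) = 35.3000
SG_post = 1 + (1.05 − 1)·44.1/35.3000

1.0625


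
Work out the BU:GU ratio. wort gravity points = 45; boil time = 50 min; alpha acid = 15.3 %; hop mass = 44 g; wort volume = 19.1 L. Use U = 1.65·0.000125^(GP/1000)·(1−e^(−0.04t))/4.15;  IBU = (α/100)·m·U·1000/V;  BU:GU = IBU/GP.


U = 1.65·0.000125^(45/1000)·(1−e^(−0.04·50))/4.15 = 0.2294
IBU = (15.3/100)·44·0.2294·1000/19.1 = 80.8640
BU:GU = 80.8640/45

1.7970


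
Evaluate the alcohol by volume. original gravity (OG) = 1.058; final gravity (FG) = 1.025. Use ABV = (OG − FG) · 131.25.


ABV = (1.058 − 1.025) · 131.25

4.3313 % ABV


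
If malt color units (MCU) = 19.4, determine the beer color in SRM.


SRM = 1.4922 · MCU^0.6859
SRM = 1.4922 · 19.4^0.6859

11.4059 SRM


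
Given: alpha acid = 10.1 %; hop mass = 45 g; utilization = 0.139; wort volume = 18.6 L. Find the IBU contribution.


IBU = (α/100)·mass·U·1000 / V
IBU = (10.1/100)·45·0.139·1000 / 18.6

33.9653 IBU


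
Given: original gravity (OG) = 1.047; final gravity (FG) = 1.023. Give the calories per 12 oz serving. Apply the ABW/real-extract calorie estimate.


ABW = (OG−FG)·131.25·0.79/FG;  °P = 259 − 259/SG (for OG→OE and FG→AE);  RE = 0.1808·OE + 0.8192·AE;  Cal = (6.9·ABW + 4·(RE−0.1))·FG·3.55
ABW = (1.047 − 1.023)·131.25·0.79/1.023 = 2.4326
OE = 259 − 259/1.047 = 11.6266 °P
AE = 259 − 259/1.023 = 5.8231 °P
RE = 0.1808·11.6266 + 0.8192·5.8231 = 6.8723 °P
Cal = (6.9·2.4326 + 4·(6.8723−0.1))·1.023·3.55

159.3349 kcal


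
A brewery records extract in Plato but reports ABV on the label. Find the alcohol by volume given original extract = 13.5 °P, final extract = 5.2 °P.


SG = 259/(259 − P);  ABV = (OG − FG)·131.25
OG = 259/(259 − 13.5) = 1.0550
FG = 259/(259 − 5.2) = 1.0205
ABV = (1.0550 − 1.0205)·131.25

4.5283 % ABV


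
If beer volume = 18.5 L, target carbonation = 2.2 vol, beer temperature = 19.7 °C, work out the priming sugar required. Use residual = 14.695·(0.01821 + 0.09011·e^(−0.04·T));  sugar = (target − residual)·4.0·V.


residual = 14.695·(0.01821 + 0.09011·e^(−0.04·19.7)) = 0.8698
sugar = (2.2 − 0.8698)·4.0·18.5

98.4374 g


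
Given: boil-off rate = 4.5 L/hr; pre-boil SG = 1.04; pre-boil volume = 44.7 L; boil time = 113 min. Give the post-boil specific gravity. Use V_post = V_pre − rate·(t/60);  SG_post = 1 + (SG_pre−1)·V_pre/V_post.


V_post = 44.7 − 4.5·(113/60) = 36.2250
SG_post = 1 + (1.04 − 1)·44.7/36.2250

1.0494


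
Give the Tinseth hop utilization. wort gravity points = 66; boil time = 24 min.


U = 1.65·0.000125^(GP/1000) · (1 − e^(−0.04·t))/4.15
bigness = 1.65·0.000125^(66/1000) = 0.9118
boil_factor = (1 − e^(−0.04·24))/4.15 = 0.1487
U = 0.9118 · 0.1487

0.1356


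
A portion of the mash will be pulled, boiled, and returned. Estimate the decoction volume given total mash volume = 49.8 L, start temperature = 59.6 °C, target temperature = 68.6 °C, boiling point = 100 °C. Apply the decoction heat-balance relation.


V_dec = V_total·(T_target − T_start)/(T_boil − T_start)
V_dec = 49.8·(68.6 − 59.6)/(100 − 59.6)

11.0941 L


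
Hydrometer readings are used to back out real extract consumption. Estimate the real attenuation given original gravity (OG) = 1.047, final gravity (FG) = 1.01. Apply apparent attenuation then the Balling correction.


AA = (OG−FG)/(OG−1)·100;  RA = AA·0.8192
AA = (1.047 − 1.01)/(1.047 − 1)·100 = 78.7234
RA = 78.7234·0.8192

64.4902 %


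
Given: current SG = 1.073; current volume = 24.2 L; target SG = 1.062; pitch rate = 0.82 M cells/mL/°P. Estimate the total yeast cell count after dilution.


V_w = V·((SG_c−1)/(SG_t−1)−1);  °P = 259 − 259/SG_t;  cells = rate·(V+V_w)·°P
V_w = 24.2·((1.073−1)/(1.062−1)−1) = 4.2935
V_final = 24.2 + 4.2935 = 28.4935
°P = 259 − 259/1.062 = 15.1205
cells = 0.82·28.4935·15.1205

353.2867 billion cells


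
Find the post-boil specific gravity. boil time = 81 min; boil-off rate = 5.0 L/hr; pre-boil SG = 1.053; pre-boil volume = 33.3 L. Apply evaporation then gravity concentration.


V_post = V_pre − rate·(t/60);  SG_post = 1 + (SG_pre−1)·V_pre/V_post
V_post = 33.3 − 5.0·(81/60) = 26.5500
SG_post = 1 + (1.053 − 1)·33.3/26.5500

1.0665


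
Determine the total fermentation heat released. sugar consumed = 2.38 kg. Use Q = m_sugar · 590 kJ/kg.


Q = 2.38 · 590

1404.2000 kJ


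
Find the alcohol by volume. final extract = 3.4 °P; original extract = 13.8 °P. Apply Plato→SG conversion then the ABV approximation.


SG = 259/(259 − P);  ABV = (OG − FG)·131.25
OG = 259/(259 − 13.8) = 1.0563
FG = 259/(259 − 3.4) = 1.0133
ABV = (1.0563 − 1.0133)·131.25

5.6409 % ABV


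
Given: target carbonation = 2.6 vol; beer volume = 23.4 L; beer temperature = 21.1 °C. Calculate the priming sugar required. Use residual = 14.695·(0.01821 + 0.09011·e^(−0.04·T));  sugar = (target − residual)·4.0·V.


residual = 14.695·(0.01821 + 0.09011·e^(−0.04·21.1)) = 0.8370
sugar = (2.6 − 0.8370)·4.0·23.4

165.0196 g


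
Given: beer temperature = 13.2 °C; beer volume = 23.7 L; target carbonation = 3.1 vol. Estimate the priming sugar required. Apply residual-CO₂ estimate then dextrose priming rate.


residual = 14.695·(0.01821 + 0.09011·e^(−0.04·T));  sugar = (target − residual)·4.0·V
residual = 14.695·(0.01821 + 0.09011·e^(−0.04·13.2)) = 1.0486
sugar = (3.1 − 1.0486)·4.0·23.7

194.4758 g


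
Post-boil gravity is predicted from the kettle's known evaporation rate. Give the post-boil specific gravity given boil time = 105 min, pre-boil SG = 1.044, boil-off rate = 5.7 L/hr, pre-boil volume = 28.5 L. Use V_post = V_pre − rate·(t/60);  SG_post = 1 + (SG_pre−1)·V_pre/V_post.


V_post = 28.5 − 5.7·(105/60) = 18.5250
SG_post = 1 + (1.044 − 1)·28.5/18.5250

1.0677


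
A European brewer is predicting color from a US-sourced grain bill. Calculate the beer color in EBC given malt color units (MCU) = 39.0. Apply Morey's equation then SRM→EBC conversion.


SRM = 1.4922·MCU^0.6859;  EBC = SRM·1.97
SRM = 1.4922·39.0^0.6859 = 18.4136
EBC = 18.4136·1.97

36.2748 EBC
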